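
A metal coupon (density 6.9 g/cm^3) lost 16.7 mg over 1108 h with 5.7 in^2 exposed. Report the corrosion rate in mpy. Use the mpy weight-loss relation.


Apply the mpy weight-loss relation: CR = 534 * W / (D * A * T)
Numerator: 534 * 16.7 = 8917.8
Denominator: 6.9 * 5.7 * 1108 = 43577.64
CR = 8917.8 / 43577.64 = 0.2046 mpy

0.2046 mpy


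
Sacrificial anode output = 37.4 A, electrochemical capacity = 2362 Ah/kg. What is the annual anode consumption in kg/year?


Annual consumption = current * hours per year / capacity
Rate = 37.4 * 8760 / 2362 = 138.7 kg/year

138.7 kg/year


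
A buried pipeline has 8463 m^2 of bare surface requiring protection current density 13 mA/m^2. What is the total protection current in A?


I = area * current density, then convert mA → A (÷1000)
I = 8463 * 13 / 1000 = 110.02 A

110.02 A


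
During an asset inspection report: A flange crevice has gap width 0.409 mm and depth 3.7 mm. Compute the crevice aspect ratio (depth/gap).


Aspect ratio = depth / gap
Ratio = 3.7 / 0.409 = 9.0

9.0


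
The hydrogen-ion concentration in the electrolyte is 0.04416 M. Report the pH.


pH = −log10[H+]
pH = −log10(0.04416) = 1.35

1.35


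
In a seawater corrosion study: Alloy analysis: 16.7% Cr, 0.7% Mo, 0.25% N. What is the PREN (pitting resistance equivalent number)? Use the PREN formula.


Apply the PREN formula: PREN = Cr + 3.3*Mo + 16*N
PREN = 16.7 + 3.3*0.7 + 16*0.25
PREN = 16.7 + 2.31 + 4.0 = 23.01

23.01


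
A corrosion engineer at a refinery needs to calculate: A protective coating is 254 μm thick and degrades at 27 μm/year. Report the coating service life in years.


Service life = thickness / degradation rate
Life = 254 / 27 = 9.4 years

9.4 years


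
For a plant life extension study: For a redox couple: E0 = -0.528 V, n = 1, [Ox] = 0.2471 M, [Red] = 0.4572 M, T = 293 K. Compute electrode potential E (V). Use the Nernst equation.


Apply the Nernst equation: E = E0 + (RT/nF)*ln([Ox]/[Red])
Step 1: RT/nF = 8.314*293/(1*96485) = 0.02524747 V
Step 2: [Ox]/[Red] = 0.2471/0.4572 = 0.540464
Step 3: ln(0.540464) = -0.615327
Step 4: correction = 0.02524747 * -0.615327 = -0.016 V
E = -0.528 + -0.016 = -0.544 V

-0.544 V


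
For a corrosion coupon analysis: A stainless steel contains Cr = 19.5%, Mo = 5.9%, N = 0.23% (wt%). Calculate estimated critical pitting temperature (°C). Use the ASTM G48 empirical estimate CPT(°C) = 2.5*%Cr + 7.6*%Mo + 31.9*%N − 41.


Apply the ASTM G48 empirical CPT estimate: CPT(°C) = 2.5*%Cr + 7.6*%Mo + 31.9*%N − 41
2.5*19.5 = 48.75; 7.6*5.9 = 44.84; 31.9*0.23 = 7.337
CPT = 48.75 + 44.84 + 7.337 − 41 = 59.927 °C
Rounded to 0.1 °C: CPT ≈ 59.9 °C

59.9 °C


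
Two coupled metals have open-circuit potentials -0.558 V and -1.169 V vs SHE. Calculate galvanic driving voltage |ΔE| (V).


Driving voltage is the absolute potential difference.
|ΔE| = |-0.558 − (-1.169)| = 0.611 V

0.611 V


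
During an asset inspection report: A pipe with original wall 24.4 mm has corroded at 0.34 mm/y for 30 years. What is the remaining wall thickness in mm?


Remaining wall = original − CR × time
t = 24.4 − 0.34*30 = 24.4 − 10.2 = 14.2 mm

14.2 mm


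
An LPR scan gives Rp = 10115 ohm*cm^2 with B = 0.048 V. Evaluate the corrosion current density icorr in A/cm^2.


Apply the Stern-Geary relation: icorr = B / Rp
icorr = 0.048 / 10115 = 4.745×10^-6 A/cm^2

4.745×10^-6 A/cm^2


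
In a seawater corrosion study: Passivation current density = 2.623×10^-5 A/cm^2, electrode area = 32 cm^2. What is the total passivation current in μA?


I = i_pass * A, then convert A → μA (×10^6)
I = 2.623×10^-5 * 32 * 10^6 = 839.36 μA

839.36 μA


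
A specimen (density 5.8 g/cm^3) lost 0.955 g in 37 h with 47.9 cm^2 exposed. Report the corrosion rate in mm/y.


Apply the mm/y weight-loss relation: CR = 87600 * W / (D * A * T)
Numerator: 87600 * 0.955 = 83658.0
Denominator: 5.8 * 47.9 * 37 = 10279.34
CR = 83658.0 / 10279.34 = 8.1385 mm/y

8.1385 mm/y


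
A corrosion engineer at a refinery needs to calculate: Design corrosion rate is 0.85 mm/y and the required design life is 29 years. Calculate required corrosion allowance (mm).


Corrosion allowance = CR × design life
CA = 0.85 * 29 = 24.65 mm

24.65 mm


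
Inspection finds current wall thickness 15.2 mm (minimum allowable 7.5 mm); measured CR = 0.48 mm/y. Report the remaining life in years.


Apply the remaining-life relation: RL = (t_current − t_min) / CR
RL = (15.2 − 7.5) / 0.48 = 7.7 / 0.48 = 16.0 years

16.0 years


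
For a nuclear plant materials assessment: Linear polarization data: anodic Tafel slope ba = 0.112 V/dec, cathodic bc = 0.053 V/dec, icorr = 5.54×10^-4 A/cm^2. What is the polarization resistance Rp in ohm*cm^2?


Apply the Stern-Geary equation: Rp = ba*bc / (2.303*icorr*(ba+bc))
ba*bc = 0.112*0.053 = 0.005936
ba+bc = 0.165; 2.303*icorr*(ba+bc) = 2.303*5.54×10^-4*0.165 = 2.1051723×10^-4
Rp = 0.005936 / 2.1051723×10^-4 = 28.2 ohm*cm^2

28.2 ohm*cm^2


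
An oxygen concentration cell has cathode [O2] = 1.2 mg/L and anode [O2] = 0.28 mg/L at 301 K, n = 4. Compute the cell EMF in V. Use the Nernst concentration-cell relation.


Apply the Nernst concentration-cell relation: E = (RT/nF)*ln(C_cathode/C_anode)
RT/nF = 8.314*301/(4*96485) = 0.0064842 V
ln(1.2/0.28) = 1.45529
E = 0.0064842 * 1.45529 = 0.00944 V

0.00944 V


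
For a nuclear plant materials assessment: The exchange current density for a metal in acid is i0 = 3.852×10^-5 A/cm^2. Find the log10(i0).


i0 = 3.852×10^-5 A/cm^2
log10(i0) = -4.414

-4.414


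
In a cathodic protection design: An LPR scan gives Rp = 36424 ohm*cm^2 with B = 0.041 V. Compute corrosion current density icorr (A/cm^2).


Apply the Stern-Geary relation: icorr = B / Rp
icorr = 0.041 / 36424 = 1.126×10^-6 A/cm^2

1.126×10^-6 A/cm^2


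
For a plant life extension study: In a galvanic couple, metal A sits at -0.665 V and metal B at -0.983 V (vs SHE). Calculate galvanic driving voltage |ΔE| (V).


Driving voltage is the absolute potential difference.
|ΔE| = |-0.665 − (-0.983)| = 0.318 V

0.318 V


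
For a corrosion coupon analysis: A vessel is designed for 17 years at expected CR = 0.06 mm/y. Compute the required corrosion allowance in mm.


Corrosion allowance = CR × design life
CA = 0.06 * 17 = 1.02 mm

1.02 mm


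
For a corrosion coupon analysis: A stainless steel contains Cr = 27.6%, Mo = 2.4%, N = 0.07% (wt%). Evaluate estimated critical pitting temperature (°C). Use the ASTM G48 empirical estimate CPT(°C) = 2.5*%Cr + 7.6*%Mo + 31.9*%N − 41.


Apply the ASTM G48 empirical CPT estimate: CPT(°C) = 2.5*%Cr + 7.6*%Mo + 31.9*%N − 41
2.5*27.6 = 69; 7.6*2.4 = 18.24; 31.9*0.07 = 2.233
CPT = 69 + 18.24 + 2.233 − 41 = 48.473 °C
Rounded to 0.1 °C: CPT ≈ 48.5 °C

48.5 °C


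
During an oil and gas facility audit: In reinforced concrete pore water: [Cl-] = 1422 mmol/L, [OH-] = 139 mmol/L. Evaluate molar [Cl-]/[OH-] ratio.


Threshold parameter = [Cl-] / [OH-] (molar basis; both in mmol/L, so units cancel)
Ratio = 1422 / 139 = 10.23

10.23


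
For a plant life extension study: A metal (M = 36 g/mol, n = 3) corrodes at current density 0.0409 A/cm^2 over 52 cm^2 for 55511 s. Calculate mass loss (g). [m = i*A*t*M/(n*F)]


Apply Faraday's law: m = i*A*t*M / (n*F)
Total charge passed Q = i*A*t = 0.0409*52*55511 = 118060.7948 C
m = Q*M/(n*F) = 118060.7948*36/(3*96485) = 14.683 g

14.683 g


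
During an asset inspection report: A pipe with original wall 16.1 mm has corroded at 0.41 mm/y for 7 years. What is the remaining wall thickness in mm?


Remaining wall = original − CR × time
t = 16.1 − 0.41*7 = 16.1 − 2.87 = 13.23 mm

13.23 mm


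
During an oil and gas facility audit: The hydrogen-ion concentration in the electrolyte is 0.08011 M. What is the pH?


pH = −log10[H+]
pH = −log10(0.08011) = 1.1

1.1


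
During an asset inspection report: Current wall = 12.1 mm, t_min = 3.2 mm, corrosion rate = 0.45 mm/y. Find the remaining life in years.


Apply the remaining-life relation: RL = (t_current − t_min) / CR
RL = (12.1 − 3.2) / 0.45 = 8.9 / 0.45 = 19.8 years

19.8 years


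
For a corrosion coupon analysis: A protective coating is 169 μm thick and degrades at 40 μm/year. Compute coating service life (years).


Service life = thickness / degradation rate
Life = 169 / 40 = 4.2 years

4.2 years


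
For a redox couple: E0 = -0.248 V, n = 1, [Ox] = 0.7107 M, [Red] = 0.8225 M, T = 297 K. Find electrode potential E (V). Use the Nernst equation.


Apply the Nernst equation: E = E0 + (RT/nF)*ln([Ox]/[Red])
Step 1: RT/nF = 8.314*297/(1*96485) = 0.02559214 V
Step 2: [Ox]/[Red] = 0.7107/0.8225 = 0.864073
Step 3: ln(0.864073) = -0.146098
Step 4: correction = 0.02559214 * -0.146098 = -0.004 V
E = -0.248 + -0.004 = -0.252 V

-0.252 V


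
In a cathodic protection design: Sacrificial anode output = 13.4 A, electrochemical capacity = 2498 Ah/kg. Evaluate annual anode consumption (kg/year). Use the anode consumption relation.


Annual consumption = current * hours per year / capacity
Rate = 13.4 * 8760 / 2498 = 47.0 kg/year

47.0 kg/year


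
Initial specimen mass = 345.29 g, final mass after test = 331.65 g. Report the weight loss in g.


Weight loss = initial − final
WL = 345.29 − 331.65 = 13.64 g

13.64 g


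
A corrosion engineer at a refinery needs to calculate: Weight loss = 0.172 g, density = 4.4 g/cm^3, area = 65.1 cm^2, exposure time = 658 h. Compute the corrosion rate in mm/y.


Apply the mm/y weight-loss relation: CR = 87600 * W / (D * A * T)
Numerator: 87600 * 0.172 = 15067.2
Denominator: 4.4 * 65.1 * 658 = 188477.52
CR = 15067.2 / 188477.52 = 0.0799 mm/y

0.0799 mm/y


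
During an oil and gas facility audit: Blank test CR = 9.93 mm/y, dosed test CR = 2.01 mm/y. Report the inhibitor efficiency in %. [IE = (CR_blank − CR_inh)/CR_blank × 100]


Apply the inhibitor-efficiency definition: IE = (CR_blank − CR_inh)/CR_blank × 100
IE = (9.93 − 2.01) / 9.93 × 100
IE = 7.92 / 9.93 × 100 = 79.8 %

79.8 %


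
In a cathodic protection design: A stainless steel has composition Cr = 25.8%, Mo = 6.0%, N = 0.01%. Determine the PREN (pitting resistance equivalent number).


Apply the PREN formula: PREN = Cr + 3.3*Mo + 16*N
PREN = 25.8 + 3.3*6.0 + 16*0.01
PREN = 25.8 + 19.8 + 0.16 = 45.76

45.76


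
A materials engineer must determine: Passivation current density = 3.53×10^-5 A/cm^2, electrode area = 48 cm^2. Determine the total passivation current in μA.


I = i_pass * A, then convert A → μA (×10^6)
I = 3.53×10^-5 * 48 * 10^6 = 1694.4 μA

1694.4 μA


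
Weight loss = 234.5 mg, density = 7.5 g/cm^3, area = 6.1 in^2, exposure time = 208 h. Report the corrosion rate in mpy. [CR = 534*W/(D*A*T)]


Apply the mpy weight-loss relation: CR = 534 * W / (D * A * T)
Numerator: 534 * 234.5 = 125223.0
Denominator: 7.5 * 6.1 * 208 = 9516.0
CR = 125223.0 / 9516.0 = 13.15921 mpy

13.15921 mpy


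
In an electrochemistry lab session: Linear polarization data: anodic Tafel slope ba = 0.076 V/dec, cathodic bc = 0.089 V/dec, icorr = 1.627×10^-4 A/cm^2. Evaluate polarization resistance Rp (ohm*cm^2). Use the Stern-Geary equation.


Apply the Stern-Geary equation: Rp = ba*bc / (2.303*icorr*(ba+bc))
ba*bc = 0.076*0.089 = 0.006764
ba+bc = 0.165; 2.303*icorr*(ba+bc) = 2.303*1.627×10^-4*0.165 = 6.1825186×10^-5
Rp = 0.006764 / 6.1825186×10^-5 = 109.41 ohm*cm^2

109.41 ohm*cm^2


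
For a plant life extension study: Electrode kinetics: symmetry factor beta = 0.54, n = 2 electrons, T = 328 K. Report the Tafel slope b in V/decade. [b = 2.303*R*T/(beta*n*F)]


Apply the Tafel slope relation: b = 2.303*R*T/(beta*n*F)
Numerator: 2.303 * 8.314 * 328 = 6280.26
Denominator: 0.54 * 2 * 96485 = 104203.8
b = 6280.26 / 104203.8 = 0.0603 V/decade

0.0603 V/decade


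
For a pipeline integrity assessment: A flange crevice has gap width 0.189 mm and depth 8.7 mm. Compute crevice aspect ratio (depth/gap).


Aspect ratio = depth / gap
Ratio = 8.7 / 0.189 = 46.0

46.0


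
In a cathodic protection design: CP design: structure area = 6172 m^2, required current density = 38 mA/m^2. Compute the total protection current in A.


I = area * current density, then convert mA → A (÷1000)
I = 6172 * 38 / 1000 = 234.54 A

234.54 A


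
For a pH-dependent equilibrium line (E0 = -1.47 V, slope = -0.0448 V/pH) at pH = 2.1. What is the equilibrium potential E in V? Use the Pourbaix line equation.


Apply the Pourbaix line equation: E = E0 + slope*pH
E = -1.47 + (-0.0448)*2.1 = -1.47 + (-0.09408) = -1.56408 V
Rounded to 4 decimal places: E = -1.5641 V

-1.5641 V


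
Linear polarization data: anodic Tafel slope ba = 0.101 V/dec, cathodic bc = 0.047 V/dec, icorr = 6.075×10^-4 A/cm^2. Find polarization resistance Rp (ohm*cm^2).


Apply the Stern-Geary equation: Rp = ba*bc / (2.303*icorr*(ba+bc))
ba*bc = 0.101*0.047 = 0.004747
ba+bc = 0.148; 2.303*icorr*(ba+bc) = 2.303*6.075×10^-4*0.148 = 2.0706273×10^-4
Rp = 0.004747 / 2.0706273×10^-4 = 22.9 ohm*cm^2

22.9 ohm*cm^2


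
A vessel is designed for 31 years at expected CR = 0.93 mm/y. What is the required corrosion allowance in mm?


Corrosion allowance = CR × design life
CA = 0.93 * 31 = 28.83 mm

28.83 mm


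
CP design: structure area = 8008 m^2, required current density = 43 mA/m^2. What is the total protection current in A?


I = area * current density, then convert mA → A (÷1000)
I = 8008 * 43 / 1000 = 344.34 A

344.34 A


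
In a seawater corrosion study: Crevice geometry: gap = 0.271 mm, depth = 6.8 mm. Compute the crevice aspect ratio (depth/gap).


Aspect ratio = depth / gap
Ratio = 6.8 / 0.271 = 25.1

25.1


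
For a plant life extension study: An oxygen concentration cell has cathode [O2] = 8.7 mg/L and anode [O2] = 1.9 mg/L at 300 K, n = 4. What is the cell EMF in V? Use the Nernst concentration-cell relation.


Apply the Nernst concentration-cell relation: E = (RT/nF)*ln(C_cathode/C_anode)
RT/nF = 8.314*300/(4*96485) = 0.00646266 V
ln(8.7/1.9) = 1.52147
E = 0.00646266 * 1.52147 = 0.00983 V

0.00983 V


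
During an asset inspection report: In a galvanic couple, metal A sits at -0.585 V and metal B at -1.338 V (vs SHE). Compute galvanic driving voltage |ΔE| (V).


Driving voltage is the absolute potential difference.
|ΔE| = |-0.585 − (-1.338)| = 0.753 V

0.753 V


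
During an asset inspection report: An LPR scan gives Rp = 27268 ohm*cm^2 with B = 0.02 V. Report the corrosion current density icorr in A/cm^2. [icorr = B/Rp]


Apply the Stern-Geary relation: icorr = B / Rp
icorr = 0.02 / 27268 = 7.335×10^-7 A/cm^2

7.335×10^-7 A/cm^2


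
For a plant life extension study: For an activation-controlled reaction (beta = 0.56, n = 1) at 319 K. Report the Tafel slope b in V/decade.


Apply the Tafel slope relation: b = 2.303*R*T/(beta*n*F)
Numerator: 2.303 * 8.314 * 319 = 6107.94
Denominator: 0.56 * 1 * 96485 = 54031.6
b = 6107.94 / 54031.6 = 0.113 V/decade

0.113 V/decade


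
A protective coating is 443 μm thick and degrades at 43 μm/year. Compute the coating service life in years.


Service life = thickness / degradation rate
Life = 443 / 43 = 10.3 years

10.3 years


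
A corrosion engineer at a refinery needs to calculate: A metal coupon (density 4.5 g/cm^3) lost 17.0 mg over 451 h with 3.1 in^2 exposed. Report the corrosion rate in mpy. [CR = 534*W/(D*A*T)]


Apply the mpy weight-loss relation: CR = 534 * W / (D * A * T)
Numerator: 534 * 17.0 = 9078.0
Denominator: 4.5 * 3.1 * 451 = 6291.45
CR = 9078.0 / 6291.45 = 1.44291 mpy

1.44291 mpy


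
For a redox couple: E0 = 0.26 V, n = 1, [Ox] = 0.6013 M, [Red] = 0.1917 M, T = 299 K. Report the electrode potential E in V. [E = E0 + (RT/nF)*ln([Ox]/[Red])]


Apply the Nernst equation: E = E0 + (RT/nF)*ln([Ox]/[Red])
Step 1: RT/nF = 8.314*299/(1*96485) = 0.02576448 V
Step 2: [Ox]/[Red] = 0.6013/0.1917 = 3.136672
Step 3: ln(3.136672) = 1.143162
Step 4: correction = 0.02576448 * 1.143162 = 0.029 V
E = 0.26 + 0.029 = 0.289 V

0.289 V


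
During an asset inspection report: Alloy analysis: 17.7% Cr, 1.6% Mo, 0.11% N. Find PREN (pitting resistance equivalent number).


Apply the PREN formula: PREN = Cr + 3.3*Mo + 16*N
PREN = 17.7 + 3.3*1.6 + 16*0.11
PREN = 17.7 + 5.28 + 1.76 = 24.74

24.74


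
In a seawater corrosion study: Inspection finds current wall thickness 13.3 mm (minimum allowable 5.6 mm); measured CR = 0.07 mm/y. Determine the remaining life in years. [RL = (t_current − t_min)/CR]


Apply the remaining-life relation: RL = (t_current − t_min) / CR
RL = (13.3 − 5.6) / 0.07 = 7.7 / 0.07 = 110.0 years

110.0 years


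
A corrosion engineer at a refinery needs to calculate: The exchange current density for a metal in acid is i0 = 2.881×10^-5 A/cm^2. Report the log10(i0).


i0 = 2.881×10^-5 A/cm^2
log10(i0) = -4.54

-4.54


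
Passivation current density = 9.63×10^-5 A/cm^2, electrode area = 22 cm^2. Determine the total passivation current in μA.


I = i_pass * A, then convert A → μA (×10^6)
I = 9.63×10^-5 * 22 * 10^6 = 2118.6 μA

2118.6 μA


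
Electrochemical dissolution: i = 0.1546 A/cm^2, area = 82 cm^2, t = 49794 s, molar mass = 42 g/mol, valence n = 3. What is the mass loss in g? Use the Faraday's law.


Apply Faraday's law: m = i*A*t*M / (n*F)
Total charge passed Q = i*A*t = 0.1546*82*49794 = 631248.4968 C
m = Q*M/(n*F) = 631248.4968*42/(3*96485) = 91.5943 g

91.5943 g


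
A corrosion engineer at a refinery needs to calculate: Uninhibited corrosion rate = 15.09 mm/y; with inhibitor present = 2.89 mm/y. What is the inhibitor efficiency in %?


Apply the inhibitor-efficiency definition: IE = (CR_blank − CR_inh)/CR_blank × 100
IE = (15.09 − 2.89) / 15.09 × 100
IE = 12.2 / 15.09 × 100 = 80.8 %

80.8 %


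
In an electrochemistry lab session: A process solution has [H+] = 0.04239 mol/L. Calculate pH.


pH = −log10[H+]
pH = −log10(0.04239) = 1.37

1.37


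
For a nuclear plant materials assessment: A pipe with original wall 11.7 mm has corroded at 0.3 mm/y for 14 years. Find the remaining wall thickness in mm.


Remaining wall = original − CR × time
t = 11.7 − 0.3*14 = 11.7 − 4.2 = 7.5 mm

7.5 mm


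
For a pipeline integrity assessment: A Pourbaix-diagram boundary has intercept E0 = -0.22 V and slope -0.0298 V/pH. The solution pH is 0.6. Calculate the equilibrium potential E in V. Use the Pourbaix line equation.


Apply the Pourbaix line equation: E = E0 + slope*pH
E = -0.22 + (-0.0298)*0.6 = -0.22 + (-0.01788) = -0.23788 V
Rounded to 3 decimal places: E = -0.238 V

-0.238 V


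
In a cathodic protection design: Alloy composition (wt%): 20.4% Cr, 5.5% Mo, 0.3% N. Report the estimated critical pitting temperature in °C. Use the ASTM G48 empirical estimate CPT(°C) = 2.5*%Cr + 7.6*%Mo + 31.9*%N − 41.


Apply the ASTM G48 empirical CPT estimate: CPT(°C) = 2.5*%Cr + 7.6*%Mo + 31.9*%N − 41
2.5*20.4 = 51; 7.6*5.5 = 41.8; 31.9*0.3 = 9.57
CPT = 51 + 41.8 + 9.57 − 41 = 61.37 °C
Rounded to 0.1 °C: CPT ≈ 61.4 °C

61.4 °C


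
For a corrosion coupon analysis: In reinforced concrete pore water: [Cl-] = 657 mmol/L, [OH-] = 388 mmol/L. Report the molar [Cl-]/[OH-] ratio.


Threshold parameter = [Cl-] / [OH-] (molar basis; both in mmol/L, so units cancel)
Ratio = 657 / 388 = 1.69

1.69


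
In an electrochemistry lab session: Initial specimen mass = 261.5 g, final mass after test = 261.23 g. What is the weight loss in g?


Weight loss = initial − final
WL = 261.5 − 261.23 = 0.27 g

0.27 g


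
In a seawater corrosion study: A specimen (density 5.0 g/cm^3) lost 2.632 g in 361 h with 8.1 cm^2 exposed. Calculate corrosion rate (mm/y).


Apply the mm/y weight-loss relation: CR = 87600 * W / (D * A * T)
Numerator: 87600 * 2.632 = 230563.2
Denominator: 5.0 * 8.1 * 361 = 14620.5
CR = 230563.2 / 14620.5 = 15.7699 mm/y

15.7699 mm/y


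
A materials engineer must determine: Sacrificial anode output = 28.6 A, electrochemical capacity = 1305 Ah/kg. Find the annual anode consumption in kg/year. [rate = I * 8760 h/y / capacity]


Annual consumption = current * hours per year / capacity
Rate = 28.6 * 8760 / 1305 = 192.0 kg/year

192.0 kg/year


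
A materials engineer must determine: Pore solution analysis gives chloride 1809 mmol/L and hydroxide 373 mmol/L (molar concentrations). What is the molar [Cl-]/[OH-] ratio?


Threshold parameter = [Cl-] / [OH-] (molar basis; both in mmol/L, so units cancel)
Ratio = 1809 / 373 = 4.85

4.85


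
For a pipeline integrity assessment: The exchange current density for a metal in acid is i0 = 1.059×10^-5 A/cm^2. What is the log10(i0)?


i0 = 1.059×10^-5 A/cm^2
log10(i0) = -4.975

-4.975


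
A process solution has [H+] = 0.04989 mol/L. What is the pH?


pH = −log10[H+]
pH = −log10(0.04989) = 1.3

1.3


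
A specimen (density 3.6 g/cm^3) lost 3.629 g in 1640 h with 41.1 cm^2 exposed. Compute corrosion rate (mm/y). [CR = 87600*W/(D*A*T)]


Apply the mm/y weight-loss relation: CR = 87600 * W / (D * A * T)
Numerator: 87600 * 3.629 = 317900.4
Denominator: 3.6 * 41.1 * 1640 = 242654.4
CR = 317900.4 / 242654.4 = 1.310095 mm/y

1.310095 mm/y


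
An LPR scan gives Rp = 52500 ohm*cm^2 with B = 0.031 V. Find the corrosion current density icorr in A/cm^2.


Apply the Stern-Geary relation: icorr = B / Rp
icorr = 0.031 / 52500 = 5.905×10^-7 A/cm^2

5.905×10^-7 A/cm^2


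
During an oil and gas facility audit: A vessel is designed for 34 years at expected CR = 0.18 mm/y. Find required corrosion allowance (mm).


Corrosion allowance = CR × design life
CA = 0.18 * 34 = 6.12 mm

6.12 mm


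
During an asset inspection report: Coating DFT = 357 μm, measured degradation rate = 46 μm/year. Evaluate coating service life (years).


Service life = thickness / degradation rate
Life = 357 / 46 = 7.8 years

7.8 years


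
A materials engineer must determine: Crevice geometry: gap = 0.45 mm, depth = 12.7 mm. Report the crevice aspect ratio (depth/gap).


Aspect ratio = depth / gap
Ratio = 12.7 / 0.45 = 28.2

28.2


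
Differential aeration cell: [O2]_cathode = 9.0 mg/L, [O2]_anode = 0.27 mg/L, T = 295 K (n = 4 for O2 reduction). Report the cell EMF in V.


Apply the Nernst concentration-cell relation: E = (RT/nF)*ln(C_cathode/C_anode)
RT/nF = 8.314*295/(4*96485) = 0.00635495 V
ln(9.0/0.27) = 3.50656
E = 0.00635495 * 3.50656 = 0.02228 V

0.02228 V


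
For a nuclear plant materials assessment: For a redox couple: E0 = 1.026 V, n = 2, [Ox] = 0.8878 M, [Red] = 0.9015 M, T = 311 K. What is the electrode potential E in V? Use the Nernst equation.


Apply the Nernst equation: E = E0 + (RT/nF)*ln([Ox]/[Red])
Step 1: RT/nF = 8.314*311/(2*96485) = 0.01339925 V
Step 2: [Ox]/[Red] = 0.8878/0.9015 = 0.984803
Step 3: ln(0.984803) = -0.015314
Step 4: correction = 0.01339925 * -0.015314 = -0.0002 V
E = 1.026 + -0.0002 = 1.0258 V

1.0258 V


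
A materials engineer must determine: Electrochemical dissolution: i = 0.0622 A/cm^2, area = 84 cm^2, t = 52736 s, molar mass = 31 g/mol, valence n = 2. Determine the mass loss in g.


Apply Faraday's law: m = i*A*t*M / (n*F)
Total charge passed Q = i*A*t = 0.0622*84*52736 = 275535.0528 C
m = Q*M/(n*F) = 275535.0528*31/(2*96485) = 44.264 g

44.264 g


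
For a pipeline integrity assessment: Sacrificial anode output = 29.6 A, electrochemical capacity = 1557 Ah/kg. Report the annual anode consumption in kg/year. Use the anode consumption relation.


Annual consumption = current * hours per year / capacity
Rate = 29.6 * 8760 / 1557 = 166.5 kg/year

166.5 kg/year


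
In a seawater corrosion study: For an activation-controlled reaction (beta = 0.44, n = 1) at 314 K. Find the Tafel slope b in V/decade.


Apply the Tafel slope relation: b = 2.303*R*T/(beta*n*F)
Numerator: 2.303 * 8.314 * 314 = 6012.2
Denominator: 0.44 * 1 * 96485 = 42453.4
b = 6012.2 / 42453.4 = 0.1416 V/decade

0.1416 V/decade


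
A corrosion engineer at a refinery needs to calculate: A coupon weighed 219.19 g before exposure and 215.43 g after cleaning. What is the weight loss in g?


Weight loss = initial − final
WL = 219.19 − 215.43 = 3.76 g

3.76 g


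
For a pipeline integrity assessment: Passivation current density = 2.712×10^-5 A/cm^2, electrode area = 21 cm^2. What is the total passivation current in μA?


I = i_pass * A, then convert A → μA (×10^6)
I = 2.712×10^-5 * 21 * 10^6 = 569.52 μA

569.52 μA


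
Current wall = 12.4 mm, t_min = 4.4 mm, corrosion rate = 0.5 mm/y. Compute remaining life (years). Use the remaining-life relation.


Apply the remaining-life relation: RL = (t_current − t_min) / CR
RL = (12.4 − 4.4) / 0.5 = 8.0 / 0.5 = 16.0 years

16.0 years


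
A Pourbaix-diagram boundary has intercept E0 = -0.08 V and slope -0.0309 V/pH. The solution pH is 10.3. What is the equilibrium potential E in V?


Apply the Pourbaix line equation: E = E0 + slope*pH
E = -0.08 + (-0.0309)*10.3 = -0.08 + (-0.31827) = -0.39827 V
Rounded to 3 decimal places: E = -0.398 V

-0.398 V


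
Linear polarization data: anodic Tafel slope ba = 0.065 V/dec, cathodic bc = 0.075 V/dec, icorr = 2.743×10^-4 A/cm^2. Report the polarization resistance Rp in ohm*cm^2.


Apply the Stern-Geary equation: Rp = ba*bc / (2.303*icorr*(ba+bc))
ba*bc = 0.065*0.075 = 0.004875
ba+bc = 0.14; 2.303*icorr*(ba+bc) = 2.303*2.743×10^-4*0.14 = 8.8439806×10^-5
Rp = 0.004875 / 8.8439806×10^-5 = 55.12 ohm*cm^2

55.12 ohm*cm^2


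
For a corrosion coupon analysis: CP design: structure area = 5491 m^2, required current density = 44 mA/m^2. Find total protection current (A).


I = area * current density, then convert mA → A (÷1000)
I = 5491 * 44 / 1000 = 241.6 A

241.6 A


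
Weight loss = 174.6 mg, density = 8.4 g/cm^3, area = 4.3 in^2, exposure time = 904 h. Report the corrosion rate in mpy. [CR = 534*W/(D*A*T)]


Apply the mpy weight-loss relation: CR = 534 * W / (D * A * T)
Numerator: 534 * 174.6 = 93236.4
Denominator: 8.4 * 4.3 * 904 = 32652.48
CR = 93236.4 / 32652.48 = 2.8554 mpy

2.8554 mpy


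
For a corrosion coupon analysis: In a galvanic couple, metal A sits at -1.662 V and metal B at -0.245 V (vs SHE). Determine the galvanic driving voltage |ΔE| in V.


Driving voltage is the absolute potential difference.
|ΔE| = |-1.662 − (-0.245)| = 1.417 V

1.417 V


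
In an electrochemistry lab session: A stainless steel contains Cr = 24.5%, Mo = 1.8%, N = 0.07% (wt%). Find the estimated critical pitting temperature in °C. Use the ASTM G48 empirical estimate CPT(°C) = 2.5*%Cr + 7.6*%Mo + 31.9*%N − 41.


Apply the ASTM G48 empirical CPT estimate: CPT(°C) = 2.5*%Cr + 7.6*%Mo + 31.9*%N − 41
2.5*24.5 = 61.25; 7.6*1.8 = 13.68; 31.9*0.07 = 2.233
CPT = 61.25 + 13.68 + 2.233 − 41 = 36.163 °C
Rounded to 0.1 °C: CPT ≈ 36.2 °C

36.2 °C


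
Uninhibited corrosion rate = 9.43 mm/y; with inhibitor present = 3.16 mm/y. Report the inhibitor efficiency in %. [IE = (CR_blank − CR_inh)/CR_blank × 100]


Apply the inhibitor-efficiency definition: IE = (CR_blank − CR_inh)/CR_blank × 100
IE = (9.43 − 3.16) / 9.43 × 100
IE = 6.27 / 9.43 × 100 = 66.5 %

66.5 %


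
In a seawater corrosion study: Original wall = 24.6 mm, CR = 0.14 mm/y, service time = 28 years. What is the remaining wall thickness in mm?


Remaining wall = original − CR × time
t = 24.6 − 0.14*28 = 24.6 − 3.92 = 20.68 mm

20.68 mm


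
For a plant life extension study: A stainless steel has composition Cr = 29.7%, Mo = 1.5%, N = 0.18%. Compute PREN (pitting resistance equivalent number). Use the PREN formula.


Apply the PREN formula: PREN = Cr + 3.3*Mo + 16*N
PREN = 29.7 + 3.3*1.5 + 16*0.18
PREN = 29.7 + 4.95 + 2.88 = 37.53

37.53


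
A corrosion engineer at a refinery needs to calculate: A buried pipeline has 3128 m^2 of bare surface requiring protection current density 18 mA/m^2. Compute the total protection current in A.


I = area * current density, then convert mA → A (÷1000)
I = 3128 * 18 / 1000 = 56.3 A

56.3 A


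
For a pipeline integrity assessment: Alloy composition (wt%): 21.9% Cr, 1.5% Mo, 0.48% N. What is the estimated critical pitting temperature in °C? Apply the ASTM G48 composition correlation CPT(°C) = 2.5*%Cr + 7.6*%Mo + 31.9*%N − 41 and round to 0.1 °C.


Apply the ASTM G48 empirical CPT estimate: CPT(°C) = 2.5*%Cr + 7.6*%Mo + 31.9*%N − 41
2.5*21.9 = 54.75; 7.6*1.5 = 11.4; 31.9*0.48 = 15.312
CPT = 54.75 + 11.4 + 15.312 − 41 = 40.462 °C
Rounded to 0.1 °C: CPT ≈ 40.5 °C

40.5 °C


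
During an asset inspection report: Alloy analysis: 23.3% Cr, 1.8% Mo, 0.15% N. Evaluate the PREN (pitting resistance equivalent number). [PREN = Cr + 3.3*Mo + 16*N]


Apply the PREN formula: PREN = Cr + 3.3*Mo + 16*N
PREN = 23.3 + 3.3*1.8 + 16*0.15
PREN = 23.3 + 5.94 + 2.4 = 31.64

31.64


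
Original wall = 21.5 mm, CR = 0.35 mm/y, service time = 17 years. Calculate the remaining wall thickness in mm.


Remaining wall = original − CR × time
t = 21.5 − 0.35*17 = 21.5 − 5.95 = 15.55 mm

15.55 mm


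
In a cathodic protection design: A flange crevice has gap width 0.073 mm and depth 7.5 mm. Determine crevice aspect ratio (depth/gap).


Aspect ratio = depth / gap
Ratio = 7.5 / 0.073 = 102.7

102.7


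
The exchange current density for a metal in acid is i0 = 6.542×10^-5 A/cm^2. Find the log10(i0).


i0 = 6.542×10^-5 A/cm^2
log10(i0) = -4.184

-4.184


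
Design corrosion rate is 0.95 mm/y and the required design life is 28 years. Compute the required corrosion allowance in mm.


Corrosion allowance = CR × design life
CA = 0.95 * 28 = 26.6 mm

26.6 mm


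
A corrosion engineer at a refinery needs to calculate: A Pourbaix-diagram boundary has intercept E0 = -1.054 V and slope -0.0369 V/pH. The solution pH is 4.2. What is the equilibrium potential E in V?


Apply the Pourbaix line equation: E = E0 + slope*pH
E = -1.054 + (-0.0369)*4.2 = -1.054 + (-0.15498) = -1.20898 V
Rounded to 3 decimal places: E = -1.209 V

-1.209 V


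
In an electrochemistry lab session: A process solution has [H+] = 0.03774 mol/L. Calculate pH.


pH = −log10[H+]
pH = −log10(0.03774) = 1.42

1.42


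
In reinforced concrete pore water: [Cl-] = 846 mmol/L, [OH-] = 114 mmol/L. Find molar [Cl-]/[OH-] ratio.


Threshold parameter = [Cl-] / [OH-] (molar basis; both in mmol/L, so units cancel)
Ratio = 846 / 114 = 7.42

7.42


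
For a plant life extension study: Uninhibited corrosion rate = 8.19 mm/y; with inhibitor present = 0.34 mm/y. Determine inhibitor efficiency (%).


Apply the inhibitor-efficiency definition: IE = (CR_blank − CR_inh)/CR_blank × 100
IE = (8.19 − 0.34) / 8.19 × 100
IE = 7.85 / 8.19 × 100 = 95.8 %

95.8 %


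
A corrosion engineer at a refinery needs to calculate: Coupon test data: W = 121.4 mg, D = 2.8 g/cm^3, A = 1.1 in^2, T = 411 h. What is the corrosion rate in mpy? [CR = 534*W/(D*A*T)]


Apply the mpy weight-loss relation: CR = 534 * W / (D * A * T)
Numerator: 534 * 121.4 = 64827.6
Denominator: 2.8 * 1.1 * 411 = 1265.88
CR = 64827.6 / 1265.88 = 51.21149 mpy

51.21149 mpy


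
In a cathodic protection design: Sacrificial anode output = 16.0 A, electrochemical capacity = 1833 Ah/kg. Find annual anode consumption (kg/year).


Annual consumption = current * hours per year / capacity
Rate = 16.0 * 8760 / 1833 = 76.5 kg/year

76.5 kg/year


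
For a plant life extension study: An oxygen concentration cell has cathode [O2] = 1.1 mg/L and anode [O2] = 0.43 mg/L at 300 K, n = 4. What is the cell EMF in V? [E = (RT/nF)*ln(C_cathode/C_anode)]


Apply the Nernst concentration-cell relation: E = (RT/nF)*ln(C_cathode/C_anode)
RT/nF = 8.314*300/(4*96485) = 0.00646266 V
ln(1.1/0.43) = 0.93928
E = 0.00646266 * 0.93928 = 0.00607 V

0.00607 V


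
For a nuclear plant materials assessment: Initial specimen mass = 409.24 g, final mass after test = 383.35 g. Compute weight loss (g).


Weight loss = initial − final
WL = 409.24 − 383.35 = 25.89 g

25.89 g


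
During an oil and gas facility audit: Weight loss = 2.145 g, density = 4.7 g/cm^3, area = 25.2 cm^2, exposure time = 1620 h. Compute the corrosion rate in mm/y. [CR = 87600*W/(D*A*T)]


Apply the mm/y weight-loss relation: CR = 87600 * W / (D * A * T)
Numerator: 87600 * 2.145 = 187902.0
Denominator: 4.7 * 25.2 * 1620 = 191872.8
CR = 187902.0 / 191872.8 = 0.979305 mm/y

0.979305 mm/y


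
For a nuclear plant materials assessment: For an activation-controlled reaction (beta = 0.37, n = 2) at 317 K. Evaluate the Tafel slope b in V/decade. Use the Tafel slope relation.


Apply the Tafel slope relation: b = 2.303*R*T/(beta*n*F)
Numerator: 2.303 * 8.314 * 317 = 6069.64
Denominator: 0.37 * 2 * 96485 = 71398.9
b = 6069.64 / 71398.9 = 0.085 V/decade

0.085 V/decade


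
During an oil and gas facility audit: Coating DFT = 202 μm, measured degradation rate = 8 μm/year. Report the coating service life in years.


Service life = thickness / degradation rate
Life = 202 / 8 = 25.3 years

25.3 years


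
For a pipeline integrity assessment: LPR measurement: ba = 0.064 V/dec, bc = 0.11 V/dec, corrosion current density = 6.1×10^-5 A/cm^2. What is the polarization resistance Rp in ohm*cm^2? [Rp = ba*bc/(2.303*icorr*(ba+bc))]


Apply the Stern-Geary equation: Rp = ba*bc / (2.303*icorr*(ba+bc))
ba*bc = 0.064*0.11 = 0.00704
ba+bc = 0.174; 2.303*icorr*(ba+bc) = 2.303*6.1×10^-5*0.174 = 2.4444042×10^-5
Rp = 0.00704 / 2.4444042×10^-5 = 288.0 ohm*cm^2

288.0 ohm*cm^2


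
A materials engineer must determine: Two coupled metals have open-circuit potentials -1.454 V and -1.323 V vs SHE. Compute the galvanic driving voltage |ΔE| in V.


Driving voltage is the absolute potential difference.
|ΔE| = |-1.454 − (-1.323)| = 0.131 V

0.131 V


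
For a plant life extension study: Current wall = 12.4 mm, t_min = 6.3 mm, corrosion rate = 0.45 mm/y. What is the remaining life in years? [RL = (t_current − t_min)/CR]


Apply the remaining-life relation: RL = (t_current − t_min) / CR
RL = (12.4 − 6.3) / 0.45 = 6.1 / 0.45 = 13.6 years

13.6 years


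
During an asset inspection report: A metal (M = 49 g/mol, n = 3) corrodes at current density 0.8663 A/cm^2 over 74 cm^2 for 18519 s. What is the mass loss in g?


Apply Faraday's law: m = i*A*t*M / (n*F)
Total charge passed Q = i*A*t = 0.8663*74*18519 = 1187182.7178 C
m = Q*M/(n*F) = 1187182.7178*49/(3*96485) = 200.97063 g

200.97063 g


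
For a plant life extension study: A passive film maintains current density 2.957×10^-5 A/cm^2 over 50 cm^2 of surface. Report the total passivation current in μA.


I = i_pass * A, then convert A → μA (×10^6)
I = 2.957×10^-5 * 50 * 10^6 = 1478.5 μA

1478.5 μA


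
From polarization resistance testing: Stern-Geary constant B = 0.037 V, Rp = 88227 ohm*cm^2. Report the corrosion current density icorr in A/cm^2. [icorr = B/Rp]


Apply the Stern-Geary relation: icorr = B / Rp
icorr = 0.037 / 88227 = 4.194×10^-7 A/cm^2

4.194×10^-7 A/cm^2


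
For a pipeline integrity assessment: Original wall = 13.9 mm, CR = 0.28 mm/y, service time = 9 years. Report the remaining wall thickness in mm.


Remaining wall = original − CR × time
t = 13.9 − 0.28*9 = 13.9 − 2.52 = 11.38 mm

11.38 mm


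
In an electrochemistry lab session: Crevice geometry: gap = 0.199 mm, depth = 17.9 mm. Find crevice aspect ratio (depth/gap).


Aspect ratio = depth / gap
Ratio = 17.9 / 0.199 = 89.9

89.9


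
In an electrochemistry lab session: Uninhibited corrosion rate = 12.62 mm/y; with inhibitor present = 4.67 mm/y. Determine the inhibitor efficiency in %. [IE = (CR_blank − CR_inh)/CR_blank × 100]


Apply the inhibitor-efficiency definition: IE = (CR_blank − CR_inh)/CR_blank × 100
IE = (12.62 − 4.67) / 12.62 × 100
IE = 7.95 / 12.62 × 100 = 63.0 %

63.0 %


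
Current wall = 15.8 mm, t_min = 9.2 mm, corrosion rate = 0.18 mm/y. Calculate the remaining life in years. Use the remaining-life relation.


Apply the remaining-life relation: RL = (t_current − t_min) / CR
RL = (15.8 − 9.2) / 0.18 = 6.6 / 0.18 = 36.7 years

36.7 years


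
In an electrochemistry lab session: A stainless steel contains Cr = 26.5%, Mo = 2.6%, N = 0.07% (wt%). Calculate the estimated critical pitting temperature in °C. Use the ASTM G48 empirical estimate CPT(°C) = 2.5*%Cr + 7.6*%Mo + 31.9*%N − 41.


Apply the ASTM G48 empirical CPT estimate: CPT(°C) = 2.5*%Cr + 7.6*%Mo + 31.9*%N − 41
2.5*26.5 = 66.25; 7.6*2.6 = 19.76; 31.9*0.07 = 2.233
CPT = 66.25 + 19.76 + 2.233 − 41 = 47.243 °C
Rounded to 0.1 °C: CPT ≈ 47.2 °C

47.2 °C


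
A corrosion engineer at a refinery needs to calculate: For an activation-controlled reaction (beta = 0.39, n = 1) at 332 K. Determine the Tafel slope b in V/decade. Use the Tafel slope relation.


Apply the Tafel slope relation: b = 2.303*R*T/(beta*n*F)
Numerator: 2.303 * 8.314 * 332 = 6356.85
Denominator: 0.39 * 1 * 96485 = 37629.15
b = 6356.85 / 37629.15 = 0.169 V/decade

0.169 V/decade


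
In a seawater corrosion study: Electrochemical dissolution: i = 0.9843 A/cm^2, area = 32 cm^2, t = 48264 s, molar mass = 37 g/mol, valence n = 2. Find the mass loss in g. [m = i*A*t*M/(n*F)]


Apply Faraday's law: m = i*A*t*M / (n*F)
Total charge passed Q = i*A*t = 0.9843*32*48264 = 1520200.1664 C
m = Q*M/(n*F) = 1520200.1664*37/(2*96485) = 291.483 g

291.483 g


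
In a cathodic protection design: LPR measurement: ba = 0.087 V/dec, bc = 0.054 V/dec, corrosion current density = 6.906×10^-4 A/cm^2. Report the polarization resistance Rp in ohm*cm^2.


Apply the Stern-Geary equation: Rp = ba*bc / (2.303*icorr*(ba+bc))
ba*bc = 0.087*0.054 = 0.004698
ba+bc = 0.141; 2.303*icorr*(ba+bc) = 2.303*6.906×10^-4*0.141 = 2.242537×10^-4
Rp = 0.004698 / 2.242537×10^-4 = 20.9 ohm*cm^2

20.9 ohm*cm^2


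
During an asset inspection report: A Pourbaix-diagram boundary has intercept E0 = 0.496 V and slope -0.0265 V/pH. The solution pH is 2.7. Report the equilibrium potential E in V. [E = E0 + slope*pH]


Apply the Pourbaix line equation: E = E0 + slope*pH
E = 0.496 + (-0.0265)*2.7 = 0.496 + (-0.07155) = 0.42445 V
Rounded to 4 decimal places: E = 0.4245 V

0.4245 V


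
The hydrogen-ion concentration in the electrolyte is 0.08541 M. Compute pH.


pH = −log10[H+]
pH = −log10(0.08541) = 1.07

1.07


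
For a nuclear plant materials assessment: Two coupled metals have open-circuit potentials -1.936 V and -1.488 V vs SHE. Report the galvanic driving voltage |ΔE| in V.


Driving voltage is the absolute potential difference.
|ΔE| = |-1.936 − (-1.488)| = 0.448 V

0.448 V


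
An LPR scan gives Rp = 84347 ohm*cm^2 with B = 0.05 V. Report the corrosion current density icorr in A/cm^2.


Apply the Stern-Geary relation: icorr = B / Rp
icorr = 0.05 / 84347 = 5.928×10^-7 A/cm^2

5.928×10^-7 A/cm^2


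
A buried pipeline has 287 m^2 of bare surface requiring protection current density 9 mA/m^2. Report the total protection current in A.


I = area * current density, then convert mA → A (÷1000)
I = 287 * 9 / 1000 = 2.58 A

2.58 A


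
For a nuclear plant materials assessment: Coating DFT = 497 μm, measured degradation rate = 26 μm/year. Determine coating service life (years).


Service life = thickness / degradation rate
Life = 497 / 26 = 19.1 years

19.1 years


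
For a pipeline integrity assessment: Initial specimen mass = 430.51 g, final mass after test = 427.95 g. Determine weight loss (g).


Weight loss = initial − final
WL = 430.51 − 427.95 = 2.56 g

2.56 g


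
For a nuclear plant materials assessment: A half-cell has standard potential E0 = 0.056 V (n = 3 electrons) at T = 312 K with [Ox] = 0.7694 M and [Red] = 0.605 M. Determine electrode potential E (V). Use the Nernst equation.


Apply the Nernst equation: E = E0 + (RT/nF)*ln([Ox]/[Red])
Step 1: RT/nF = 8.314*312/(3*96485) = 0.00896156 V
Step 2: [Ox]/[Red] = 0.7694/0.605 = 1.271736
Step 3: ln(1.271736) = 0.240383
Step 4: correction = 0.00896156 * 0.240383 = 0.0022 V
E = 0.056 + 0.0022 = 0.0582 V

0.0582 V
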